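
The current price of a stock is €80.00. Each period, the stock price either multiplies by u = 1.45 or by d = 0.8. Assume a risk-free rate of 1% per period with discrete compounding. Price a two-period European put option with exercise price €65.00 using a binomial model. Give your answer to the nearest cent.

€6.20

Risk-neutral probability p = (1 + 0.01 − 0.8)/(1.45 − 0.8) = 0.2100/0.6500 = 0.3231
Terminal stock prices: S_uu = 168.2, S_ud = 92.8, S_dd = 51.2
Terminal payoffs (K − S): max(-103.2, 0) = 0, max(-27.8, 0) = 0, max(13.8, 0) = 13.8
Node u (S = 116): V_u = 1/1.01·[0.3231·0.0000 + 0.6769·0.0000] = 0.0000
Node d (S = 64): V_d = 1/1.01·[0.3231·0.0000 + 0.6769·13.8000] = 9.2490
Node 0 (S = 80): V_0 = 1/1.01·[0.3231·0.0000 + 0.6769·9.2490] = 6.1989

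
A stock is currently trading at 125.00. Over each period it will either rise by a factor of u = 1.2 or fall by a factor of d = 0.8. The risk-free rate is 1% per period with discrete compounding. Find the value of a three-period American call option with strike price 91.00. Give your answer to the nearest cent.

Risk-neutral probability p = (1 + 0.01 − 0.8)/(1.2 − 0.8) = 0.2100/0.4000 = 0.5250
Terminal stock prices: S_uuu = 216, S_uud = 144, S_udd = 96, S_ddd = 64
Terminal payoffs (S − K): max(125, 0) = 125, max(53, 0) = 53, max(5, 0) = 5, max(-27, 0) = 0
Node uu (S = 180): continuation = 1/1.01·[0.5250·125.0000 + 0.4750·53.0000] = 89.9010; exercise value = 89.0000 ≤ continuation, so V_uu = 89.9010
Node ud (S = 120): continuation = 1/1.01·[0.5250·53.0000 + 0.4750·5.0000] = 29.9010; exercise value = 29.0000 ≤ continuation, so V_ud = 29.9010
Node dd (S = 80): continuation = 1/1.01·[0.5250·5.0000 + 0.4750·0.0000] = 2.5990; exercise value = 0.0000 ≤ continuation, so V_dd = 2.5990
Node u (S = 150): continuation = 1/1.01·[0.5250·89.9010 + 0.4750·29.9010] = 60.7931; exercise value = 59.0000 ≤ continuation, so V_u = 60.7931
Node d (S = 100): continuation = 1/1.01·[0.5250·29.9010 + 0.4750·2.5990] = 16.7649; exercise value = 9.0000 ≤ continuation, so V_d = 16.7649
Node 0 (S = 125): continuation = 1/1.01·[0.5250·60.7931 + 0.4750·16.7649] = 39.4848; exercise value = 34.0000 ≤ continuation, so V_0 = 39.4848

39.48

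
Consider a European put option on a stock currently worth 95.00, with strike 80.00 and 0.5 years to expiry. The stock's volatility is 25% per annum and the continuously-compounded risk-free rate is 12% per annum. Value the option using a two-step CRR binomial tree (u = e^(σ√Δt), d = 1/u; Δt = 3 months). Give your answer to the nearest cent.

CRR parameters: u = e^(σ√Δt) = e^(0.25·√0.25) = 1.1331, d = 1/u = 0.8825
Per-period rate: rΔt = 0.12·0.25 = 0.03, so R = e^0.03 = 1.0305
Risk-neutral probability p = (e^0.03 − 0.8825)/(1.1331 − 0.8825) = 0.1480/0.2507 = 0.5903
Terminal stock prices: S_uu = 122, S_ud = 95, S_dd = 73.99
Terminal payoffs (K − S): max(-41.98, 0) = 0, max(-15, 0) = 0, max(6.014, 0) = 6.014
Node u (S = 107.6): V_u = e^(−0.03)·[0.5903·0.0000 + 0.4097·0.0000] = 0.0000
Node d (S = 83.84): V_d = e^(−0.03)·[0.5903·0.0000 + 0.4097·6.0139] = 2.3911
Node 0 (S = 95): V_0 = e^(−0.03)·[0.5903·0.0000 + 0.4097·2.3911] = 0.9507

0.95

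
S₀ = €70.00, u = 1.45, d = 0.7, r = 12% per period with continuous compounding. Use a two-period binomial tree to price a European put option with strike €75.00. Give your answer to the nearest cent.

€7.44

Risk-neutral probability p = (e^0.12 − 0.7)/(1.45 − 0.7) = 0.4275/0.7500 = 0.5700
Terminal stock prices: S_uu = 147.2, S_ud = 71.05, S_dd = 34.3
Terminal payoffs (K − S): max(-72.18, 0) = 0, max(3.95, 0) = 3.95, max(40.7, 0) = 40.7
Node u (S = 101.5): V_u = e^(−0.12)·[0.5700·0.0000 + 0.4300·3.9500] = 1.5064
Node d (S = 49): V_d = e^(−0.12)·[0.5700·3.9500 + 0.4300·40.7000] = 17.5190
Node 0 (S = 70): V_0 = e^(−0.12)·[0.5700·1.5064 + 0.4300·17.5190] = 7.4430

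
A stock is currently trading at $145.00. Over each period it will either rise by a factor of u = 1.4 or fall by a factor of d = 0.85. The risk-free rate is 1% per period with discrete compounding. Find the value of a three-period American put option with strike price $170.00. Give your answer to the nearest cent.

Risk-neutral probability p = (1 + 0.01 − 0.85)/(1.4 − 0.85) = 0.1600/0.5500 = 0.2909
Terminal stock prices: S_uuu = 397.9, S_uud = 241.6, S_udd = 146.7, S_ddd = 89.05
Terminal payoffs (K − S): max(-227.9, 0) = 0, max(-71.57, 0) = 0, max(23.33, 0) = 23.33, max(80.95, 0) = 80.95
Node uu (S = 284.2): continuation = 1/1.01·[0.2909·0.0000 + 0.7091·0.0000] = 0.0000; exercise value = 0.0000 ≤ continuation, so V_uu = 0.0000
Node ud (S = 172.5): continuation = 1/1.01·[0.2909·0.0000 + 0.7091·23.3325] = 16.3811; exercise value = 0.0000 ≤ continuation, so V_ud = 16.3811
Node dd (S = 104.8): continuation = 1/1.01·[0.2909·23.3325 + 0.7091·80.9519] = 63.5543; exercise value = 65.2375 > continuation, so V_dd = 65.2375 (exercise)
Node u (S = 203): continuation = 1/1.01·[0.2909·0.0000 + 0.7091·16.3811] = 11.5006; exercise value = 0.0000 ≤ continuation, so V_u = 11.5006
Node d (S = 123.2): continuation = 1/1.01·[0.2909·16.3811 + 0.7091·65.2375] = 50.5195; exercise value = 46.7500 ≤ continuation, so V_d = 50.5195
Node 0 (S = 145): continuation = 1/1.01·[0.2909·11.5006 + 0.7091·50.5195] = 38.7808; exercise value = 25.0000 ≤ continuation, so V_0 = 38.7808

$38.78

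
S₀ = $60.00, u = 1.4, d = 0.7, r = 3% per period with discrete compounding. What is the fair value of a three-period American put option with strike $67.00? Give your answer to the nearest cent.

Risk-neutral probability p = (1 + 0.03 − 0.7)/(1.4 − 0.7) = 0.3300/0.7000 = 0.4714
Terminal stock prices: S_uuu = 164.6, S_uud = 82.32, S_udd = 41.16, S_ddd = 20.58
Terminal payoffs (K − S): max(-97.64, 0) = 0, max(-15.32, 0) = 0, max(25.84, 0) = 25.84, max(46.42, 0) = 46.42
Node uu (S = 117.6): continuation = 1/1.03·[0.4714·0.0000 + 0.5286·0.0000] = 0.0000; exercise value = 0.0000 ≤ continuation, so V_uu = 0.0000
Node ud (S = 58.8): continuation = 1/1.03·[0.4714·0.0000 + 0.5286·25.8400] = 13.2605; exercise value = 8.2000 ≤ continuation, so V_ud = 13.2605
Node dd (S = 29.4): continuation = 1/1.03·[0.4714·25.8400 + 0.5286·46.4200] = 35.6485; exercise value = 37.6000 > continuation, so V_dd = 37.6000 (exercise)
Node u (S = 84): continuation = 1/1.03·[0.4714·0.0000 + 0.5286·13.2605] = 6.8050; exercise value = 0.0000 ≤ continuation, so V_u = 6.8050
Node d (S = 42): continuation = 1/1.03·[0.4714·13.2605 + 0.5286·37.6000] = 25.3647; exercise value = 25.0000 ≤ continuation, so V_d = 25.3647
Node 0 (S = 60): continuation = 1/1.03·[0.4714·6.8050 + 0.5286·25.3647] = 16.1312; exercise value = 7.0000 ≤ continuation, so V_0 = 16.1312

$16.13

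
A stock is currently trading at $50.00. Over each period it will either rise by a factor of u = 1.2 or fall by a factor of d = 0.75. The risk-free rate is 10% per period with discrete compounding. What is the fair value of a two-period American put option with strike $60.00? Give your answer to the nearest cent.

$10.00

Risk-neutral probability p = (1 + 0.1 − 0.75)/(1.2 − 0.75) = 0.3500/0.4500 = 0.7778
Terminal stock prices: S_uu = 72, S_ud = 45, S_dd = 28.12
Terminal payoffs (K − S): max(-12, 0) = 0, max(15, 0) = 15, max(31.88, 0) = 31.88
Node u (S = 60): continuation = 1/1.1·[0.7778·0.0000 + 0.2222·15.0000] = 3.0303; exercise value = 0.0000 ≤ continuation, so V_u = 3.0303
Node d (S = 37.5): continuation = 1/1.1·[0.7778·15.0000 + 0.2222·31.8750] = 17.0455; exercise value = 22.5000 > continuation, so V_d = 22.5000 (exercise)
Node 0 (S = 50): continuation = 1/1.1·[0.7778·3.0303 + 0.2222·22.5000] = 6.6881; exercise value = 10.0000 > continuation, so V_0 = 10.0000 (exercise)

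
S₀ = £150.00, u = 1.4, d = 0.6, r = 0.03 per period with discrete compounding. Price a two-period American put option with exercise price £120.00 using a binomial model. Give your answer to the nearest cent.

£13.47

Risk-neutral probability p = (1 + 0.03 − 0.6)/(1.4 − 0.6) = 0.4300/0.8000 = 0.5375
Terminal stock prices: S_uu = 294, S_ud = 126, S_dd = 54
Terminal payoffs (K − S): max(-174, 0) = 0, max(-6, 0) = 0, max(66, 0) = 66
Node u (S = 210): continuation = 1/1.03·[0.5375·0.0000 + 0.4625·0.0000] = 0.0000; exercise value = 0.0000 ≤ continuation, so V_u = 0.0000
Node d (S = 90): continuation = 1/1.03·[0.5375·0.0000 + 0.4625·66.0000] = 29.6359; exercise value = 30.0000 > continuation, so V_d = 30.0000 (exercise)
Node 0 (S = 150): continuation = 1/1.03·[0.5375·0.0000 + 0.4625·30.0000] = 13.4709; exercise value = 0.0000 ≤ continuation, so V_0 = 13.4709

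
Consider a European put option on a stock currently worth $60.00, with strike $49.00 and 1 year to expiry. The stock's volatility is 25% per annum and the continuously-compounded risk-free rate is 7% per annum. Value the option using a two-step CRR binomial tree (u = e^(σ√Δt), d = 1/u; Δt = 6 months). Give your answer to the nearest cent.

$1.26

CRR parameters: u = e^(σ√Δt) = e^(0.25·√0.5) = 1.1934, d = 1/u = 0.8380
Per-period rate: rΔt = 0.07·0.5 = 0.035, so R = e^0.035 = 1.0356
Risk-neutral probability p = (e^0.035 − 0.8380)/(1.1934 − 0.8380) = 0.1977/0.3554 = 0.5561
Terminal stock prices: S_uu = 85.45, S_ud = 60, S_dd = 42.13
Terminal payoffs (K − S): max(-36.45, 0) = 0, max(-11, 0) = 0, max(6.869, 0) = 6.869
Node u (S = 71.6): V_u = e^(−0.035)·[0.5561·0.0000 + 0.4439·0.0000] = 0.0000
Node d (S = 50.28): V_d = e^(−0.035)·[0.5561·0.0000 + 0.4439·6.8687] = 2.9438
Node 0 (S = 60): V_0 = e^(−0.035)·[0.5561·0.0000 + 0.4439·2.9438] = 1.2617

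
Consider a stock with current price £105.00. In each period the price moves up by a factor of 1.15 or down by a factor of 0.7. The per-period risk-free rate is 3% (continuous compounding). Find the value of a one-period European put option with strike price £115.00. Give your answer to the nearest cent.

£10.70

Risk-neutral probability p = (e^0.03 − 0.7)/(1.15 − 0.7) = 0.3305/0.4500 = 0.7343
Terminal stock prices: S_u = 120.7, S_d = 73.5
Terminal payoffs (K − S): max(-5.75, 0) = 0, max(41.5, 0) = 41.5
Node 0 (S = 105): V_0 = e^(−0.03)·[0.7343·0.0000 + 0.2657·41.5000] = 10.6989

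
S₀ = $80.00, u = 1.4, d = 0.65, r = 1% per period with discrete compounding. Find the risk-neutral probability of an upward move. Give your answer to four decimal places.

p = 0.4800

Risk-neutral probability p = (1 + 0.01 − 0.65)/(1.4 − 0.65) = 0.3600/0.7500 = 0.4800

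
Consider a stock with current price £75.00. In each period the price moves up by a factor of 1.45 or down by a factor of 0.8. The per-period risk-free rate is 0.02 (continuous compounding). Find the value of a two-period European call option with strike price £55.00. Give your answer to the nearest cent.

£25.10

Risk-neutral probability p = (e^0.02 − 0.8)/(1.45 − 0.8) = 0.2202/0.6500 = 0.3388
Terminal stock prices: S_uu = 157.7, S_ud = 87, S_dd = 48
Terminal payoffs (S − K): max(102.7, 0) = 102.7, max(32, 0) = 32, max(-7, 0) = 0
Node u (S = 108.8): V_u = e^(−0.02)·[0.3388·102.6875 + 0.6612·32.0000] = 54.8391
Node d (S = 60): V_d = e^(−0.02)·[0.3388·32.0000 + 0.6612·0.0000] = 10.6260
Node 0 (S = 75): V_0 = e^(−0.02)·[0.3388·54.8391 + 0.6612·10.6260] = 25.0971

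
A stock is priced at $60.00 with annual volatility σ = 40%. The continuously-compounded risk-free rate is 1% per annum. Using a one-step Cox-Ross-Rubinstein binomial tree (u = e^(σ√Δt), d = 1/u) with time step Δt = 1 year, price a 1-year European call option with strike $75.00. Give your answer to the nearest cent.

CRR parameters: u = e^(σ√Δt) = e^(0.4·√1) = 1.4918, d = 1/u = 0.6703
Per-period rate: rΔt = 0.01·1 = 0.01, so R = e^0.01 = 1.0101
Risk-neutral probability p = (e^0.01 − 0.6703)/(1.4918 − 0.6703) = 0.3397/0.8215 = 0.4135
Terminal stock prices: S_u = 89.51, S_d = 40.22
Terminal payoffs (S − K): max(14.51, 0) = 14.51, max(-34.78, 0) = 0
Node 0 (S = 60): V_0 = e^(−0.01)·[0.4135·14.5095 + 0.5865·0.0000] = 5.9406

$5.94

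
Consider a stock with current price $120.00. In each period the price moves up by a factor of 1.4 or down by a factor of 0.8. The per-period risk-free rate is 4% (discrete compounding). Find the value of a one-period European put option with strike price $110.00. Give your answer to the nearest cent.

Risk-neutral probability p = (1 + 0.04 − 0.8)/(1.4 − 0.8) = 0.2400/0.6000 = 0.4000
Terminal stock prices: S_u = 168, S_d = 96
Terminal payoffs (K − S): max(-58, 0) = 0, max(14, 0) = 14
Node 0 (S = 120): V_0 = 1/1.04·[0.4000·0.0000 + 0.6000·14.0000] = 8.0769

$8.08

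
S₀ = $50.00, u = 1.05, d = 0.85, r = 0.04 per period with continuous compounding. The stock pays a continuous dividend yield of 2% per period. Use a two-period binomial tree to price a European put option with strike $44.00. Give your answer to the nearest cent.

$0.16

Per-period risk-free factor R = e^0.04 = 1.0408; dividend-adjusted growth = e^(0.04−0.02) = 1.0202.
Risk-neutral probability p = (1.0202 − 0.85)/(1.05 − 0.85) = 0.1702/0.2000 = 0.8510
Terminal stock prices: S_uu = 55.12, S_ud = 44.62, S_dd = 36.12
Terminal payoffs (K − S): max(-11.12, 0) = 0, max(-0.625, 0) = 0, max(7.875, 0) = 7.875
Node u (S = 52.5): V_u = e^(−0.04)·[0.8510·0.0000 + 0.1490·0.0000] = 0.0000
Node d (S = 42.5): V_d = e^(−0.04)·[0.8510·0.0000 + 0.1490·7.8750] = 1.1273
Node 0 (S = 50): V_0 = e^(−0.04)·[0.8510·0.0000 + 0.1490·1.1273] = 0.1614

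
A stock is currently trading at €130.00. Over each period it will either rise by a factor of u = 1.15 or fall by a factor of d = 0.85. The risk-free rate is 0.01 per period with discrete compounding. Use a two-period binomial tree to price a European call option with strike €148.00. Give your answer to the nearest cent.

€6.67

Risk-neutral probability p = (1 + 0.01 − 0.85)/(1.15 − 0.85) = 0.1600/0.3000 = 0.5333
Terminal stock prices: S_uu = 171.9, S_ud = 127.1, S_dd = 93.92
Terminal payoffs (S − K): max(23.92, 0) = 23.92, max(-20.92, 0) = 0, max(-54.08, 0) = 0
Node u (S = 149.5): V_u = 1/1.01·[0.5333·23.9250 + 0.4667·0.0000] = 12.6337
Node d (S = 110.5): V_d = 1/1.01·[0.5333·0.0000 + 0.4667·0.0000] = 0.0000
Node 0 (S = 130): V_0 = 1/1.01·[0.5333·12.6337 + 0.4667·0.0000] = 6.6712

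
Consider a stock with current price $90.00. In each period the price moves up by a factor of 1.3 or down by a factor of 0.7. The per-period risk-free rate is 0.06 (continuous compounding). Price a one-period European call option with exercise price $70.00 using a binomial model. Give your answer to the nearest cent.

Risk-neutral probability p = (e^0.06 − 0.7)/(1.3 − 0.7) = 0.3618/0.6000 = 0.6031
Terminal stock prices: S_u = 117, S_d = 63
Terminal payoffs (S − K): max(47, 0) = 47, max(-7, 0) = 0
Node 0 (S = 90): V_0 = e^(−0.06)·[0.6031·47.0000 + 0.3969·0.0000] = 26.6932

$26.69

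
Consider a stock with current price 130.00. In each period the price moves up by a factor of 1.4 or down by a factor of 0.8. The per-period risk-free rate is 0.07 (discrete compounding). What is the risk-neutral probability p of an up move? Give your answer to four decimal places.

Risk-neutral probability p = (1 + 0.07 − 0.8)/(1.4 − 0.8) = 0.2700/0.6000 = 0.4500

p = 0.4500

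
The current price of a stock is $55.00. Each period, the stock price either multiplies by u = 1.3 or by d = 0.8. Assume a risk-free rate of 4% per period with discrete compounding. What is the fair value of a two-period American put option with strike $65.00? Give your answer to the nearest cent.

Risk-neutral probability p = (1 + 0.04 − 0.8)/(1.3 − 0.8) = 0.2400/0.5000 = 0.4800
Terminal stock prices: S_uu = 92.95, S_ud = 57.2, S_dd = 35.2
Terminal payoffs (K − S): max(-27.95, 0) = 0, max(7.8, 0) = 7.8, max(29.8, 0) = 29.8
Node u (S = 71.5): continuation = 1/1.04·[0.4800·0.0000 + 0.5200·7.8000] = 3.9000; exercise value = 0.0000 ≤ continuation, so V_u = 3.9000
Node d (S = 44): continuation = 1/1.04·[0.4800·7.8000 + 0.5200·29.8000] = 18.5000; exercise value = 21.0000 > continuation, so V_d = 21.0000 (exercise)
Node 0 (S = 55): continuation = 1/1.04·[0.4800·3.9000 + 0.5200·21.0000] = 12.3000; exercise value = 10.0000 ≤ continuation, so V_0 = 12.3000

$12.30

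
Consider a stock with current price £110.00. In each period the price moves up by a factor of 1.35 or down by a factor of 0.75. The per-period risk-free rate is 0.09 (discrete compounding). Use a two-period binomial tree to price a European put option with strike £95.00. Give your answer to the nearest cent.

£5.24

Risk-neutral probability p = (1 + 0.09 − 0.75)/(1.35 − 0.75) = 0.3400/0.6000 = 0.5667
Terminal stock prices: S_uu = 200.5, S_ud = 111.4, S_dd = 61.88
Terminal payoffs (K − S): max(-105.5, 0) = 0, max(-16.38, 0) = 0, max(33.12, 0) = 33.12
Node u (S = 148.5): V_u = 1/1.09·[0.5667·0.0000 + 0.4333·0.0000] = 0.0000
Node d (S = 82.5): V_d = 1/1.09·[0.5667·0.0000 + 0.4333·33.1250] = 13.1690
Node 0 (S = 110): V_0 = 1/1.09·[0.5667·0.0000 + 0.4333·13.1690] = 5.2354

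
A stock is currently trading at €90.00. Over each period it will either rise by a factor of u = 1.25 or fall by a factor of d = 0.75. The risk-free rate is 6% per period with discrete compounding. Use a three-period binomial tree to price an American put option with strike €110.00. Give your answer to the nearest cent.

€21.16

Risk-neutral probability p = (1 + 0.06 − 0.75)/(1.25 − 0.75) = 0.3100/0.5000 = 0.6200
Terminal stock prices: S_uuu = 175.8, S_uud = 105.5, S_udd = 63.28, S_ddd = 37.97
Terminal payoffs (K − S): max(-65.78, 0) = 0, max(4.531, 0) = 4.531, max(46.72, 0) = 46.72, max(72.03, 0) = 72.03
Node uu (S = 140.6): continuation = 1/1.06·[0.6200·0.0000 + 0.3800·4.5312] = 1.6244; exercise value = 0.0000 ≤ continuation, so V_uu = 1.6244
Node ud (S = 84.38): continuation = 1/1.06·[0.6200·4.5312 + 0.3800·46.7188] = 19.3986; exercise value = 25.6250 > continuation, so V_ud = 25.6250 (exercise)
Node dd (S = 50.62): continuation = 1/1.06·[0.6200·46.7188 + 0.3800·72.0312] = 53.1486; exercise value = 59.3750 > continuation, so V_dd = 59.3750 (exercise)
Node u (S = 112.5): continuation = 1/1.06·[0.6200·1.6244 + 0.3800·25.6250] = 10.1364; exercise value = 0.0000 ≤ continuation, so V_u = 10.1364
Node d (S = 67.5): continuation = 1/1.06·[0.6200·25.6250 + 0.3800·59.3750] = 36.2736; exercise value = 42.5000 > continuation, so V_d = 42.5000 (exercise)
Node 0 (S = 90): continuation = 1/1.06·[0.6200·10.1364 + 0.3800·42.5000] = 21.1647; exercise value = 20.0000 ≤ continuation, so V_0 = 21.1647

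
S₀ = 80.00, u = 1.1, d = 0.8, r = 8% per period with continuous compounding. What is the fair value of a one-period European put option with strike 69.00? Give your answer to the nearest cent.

Risk-neutral probability p = (e^0.08 − 0.8)/(1.1 − 0.8) = 0.2833/0.3000 = 0.9443
Terminal stock prices: S_u = 88, S_d = 64
Terminal payoffs (K − S): max(-19, 0) = 0, max(5, 0) = 5
Node 0 (S = 80): V_0 = e^(−0.08)·[0.9443·0.0000 + 0.0557·5.0000] = 0.2571

0.26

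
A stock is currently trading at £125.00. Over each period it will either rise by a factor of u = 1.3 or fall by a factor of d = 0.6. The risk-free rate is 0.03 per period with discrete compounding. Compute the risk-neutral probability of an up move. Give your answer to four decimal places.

p = 0.6143

Risk-neutral probability p = (1 + 0.03 − 0.6)/(1.3 − 0.6) = 0.4300/0.7000 = 0.6143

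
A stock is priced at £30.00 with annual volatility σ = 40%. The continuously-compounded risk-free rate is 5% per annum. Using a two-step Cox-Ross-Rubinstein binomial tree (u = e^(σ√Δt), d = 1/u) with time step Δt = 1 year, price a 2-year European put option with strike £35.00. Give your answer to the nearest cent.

CRR parameters: u = e^(σ√Δt) = e^(0.4·√1) = 1.4918, d = 1/u = 0.6703
Per-period rate: rΔt = 0.05·1 = 0.05, so R = e^0.05 = 1.0513
Risk-neutral probability p = (e^0.05 − 0.6703)/(1.4918 − 0.6703) = 0.3810/0.8215 = 0.4637
Terminal stock prices: S_uu = 66.77, S_ud = 30, S_dd = 13.48
Terminal payoffs (K − S): max(-31.77, 0) = 0, max(5, 0) = 5, max(21.52, 0) = 21.52
Node u (S = 44.75): V_u = e^(−0.05)·[0.4637·0.0000 + 0.5363·5.0000] = 2.5506
Node d (S = 20.11): V_d = e^(−0.05)·[0.4637·5.0000 + 0.5363·21.5201] = 13.1834
Node 0 (S = 30): V_0 = e^(−0.05)·[0.4637·2.5506 + 0.5363·13.1834] = 7.8502

£7.85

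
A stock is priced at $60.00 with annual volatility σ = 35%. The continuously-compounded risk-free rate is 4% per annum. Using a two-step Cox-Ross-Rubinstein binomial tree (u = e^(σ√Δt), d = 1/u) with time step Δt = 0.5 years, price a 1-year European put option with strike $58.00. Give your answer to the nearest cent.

$5.59

CRR parameters: u = e^(σ√Δt) = e^(0.35·√0.5) = 1.2808, d = 1/u = 0.7808
Per-period rate: rΔt = 0.04·0.5 = 0.02, so R = e^0.02 = 1.0202
Risk-neutral probability p = (e^0.02 − 0.7808)/(1.2808 − 0.7808) = 0.2394/0.5000 = 0.4788
Terminal stock prices: S_uu = 98.43, S_ud = 60, S_dd = 36.58
Terminal payoffs (K − S): max(-40.43, 0) = 0, max(-2, 0) = 0, max(21.42, 0) = 21.42
Node u (S = 76.85): V_u = e^(−0.02)·[0.4788·0.0000 + 0.5212·0.0000] = 0.0000
Node d (S = 46.85): V_d = e^(−0.02)·[0.4788·0.0000 + 0.5212·21.4248] = 10.9446
Node 0 (S = 60): V_0 = e^(−0.02)·[0.4788·0.0000 + 0.5212·10.9446] = 5.5909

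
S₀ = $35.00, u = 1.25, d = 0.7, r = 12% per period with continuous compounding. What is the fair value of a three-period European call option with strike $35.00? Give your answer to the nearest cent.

$11.85

Risk-neutral probability p = (e^0.12 − 0.7)/(1.25 − 0.7) = 0.4275/0.5500 = 0.7773
Terminal stock prices: S_uuu = 68.36, S_uud = 38.28, S_udd = 21.44, S_ddd = 12
Terminal payoffs (S − K): max(33.36, 0) = 33.36, max(3.281, 0) = 3.281, max(-13.56, 0) = 0, max(-23, 0) = 0
Node uu (S = 54.69): V_uu = e^(−0.12)·[0.7773·33.3594 + 0.2227·3.2812] = 23.6453
Node ud (S = 30.62): V_ud = e^(−0.12)·[0.7773·3.2812 + 0.2227·0.0000] = 2.2620
Node dd (S = 17.15): V_dd = e^(−0.12)·[0.7773·0.0000 + 0.2227·0.0000] = 0.0000
Node u (S = 43.75): V_u = e^(−0.12)·[0.7773·23.6453 + 0.2227·2.2620] = 16.7473
Node d (S = 24.5): V_d = e^(−0.12)·[0.7773·2.2620 + 0.2227·0.0000] = 1.5594
Node 0 (S = 35): V_0 = e^(−0.12)·[0.7773·16.7473 + 0.2227·1.5594] = 11.8532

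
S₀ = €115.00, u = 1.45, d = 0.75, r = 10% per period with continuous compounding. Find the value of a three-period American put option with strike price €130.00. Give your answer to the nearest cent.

Risk-neutral probability p = (e^0.1 − 0.75)/(1.45 − 0.75) = 0.3552/0.7000 = 0.5074
Terminal stock prices: S_uuu = 350.6, S_uud = 181.3, S_udd = 93.8, S_ddd = 48.52
Terminal payoffs (K − S): max(-220.6, 0) = 0, max(-51.34, 0) = 0, max(36.2, 0) = 36.2, max(81.48, 0) = 81.48
Node uu (S = 241.8): continuation = e^(−0.1)·[0.5074·0.0000 + 0.4926·0.0000] = 0.0000; exercise value = 0.0000 ≤ continuation, so V_uu = 0.0000
Node ud (S = 125.1): continuation = e^(−0.1)·[0.5074·0.0000 + 0.4926·36.2031] = 16.1370; exercise value = 4.9375 ≤ continuation, so V_ud = 16.1370
Node dd (S = 64.69): continuation = e^(−0.1)·[0.5074·36.2031 + 0.4926·81.4844] = 52.9414; exercise value = 65.3125 > continuation, so V_dd = 65.3125 (exercise)
Node u (S = 166.8): continuation = e^(−0.1)·[0.5074·0.0000 + 0.4926·16.1370] = 7.1928; exercise value = 0.0000 ≤ continuation, so V_u = 7.1928
Node d (S = 86.25): continuation = e^(−0.1)·[0.5074·16.1370 + 0.4926·65.3125] = 36.5206; exercise value = 43.7500 > continuation, so V_d = 43.7500 (exercise)
Node 0 (S = 115): continuation = e^(−0.1)·[0.5074·7.1928 + 0.4926·43.7500] = 22.8031; exercise value = 15.0000 ≤ continuation, so V_0 = 22.8031

€22.80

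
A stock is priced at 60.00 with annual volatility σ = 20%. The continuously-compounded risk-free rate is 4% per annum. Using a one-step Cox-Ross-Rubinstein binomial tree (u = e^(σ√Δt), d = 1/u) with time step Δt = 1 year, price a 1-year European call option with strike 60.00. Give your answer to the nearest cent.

7.04

CRR parameters: u = e^(σ√Δt) = e^(0.2·√1) = 1.2214, d = 1/u = 0.8187
Per-period rate: rΔt = 0.04·1 = 0.04, so R = e^0.04 = 1.0408
Risk-neutral probability p = (e^0.04 − 0.8187)/(1.2214 − 0.8187) = 0.2221/0.4027 = 0.5515
Terminal stock prices: S_u = 73.28, S_d = 49.12
Terminal payoffs (S − K): max(13.28, 0) = 13.28, max(-10.88, 0) = 0
Node 0 (S = 60): V_0 = e^(−0.04)·[0.5515·13.2842 + 0.4485·0.0000] = 7.0392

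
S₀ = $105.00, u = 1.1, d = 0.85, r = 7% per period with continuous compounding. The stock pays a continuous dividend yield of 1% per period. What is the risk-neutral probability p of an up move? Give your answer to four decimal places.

p = 0.8473

Per-period risk-free factor R = e^0.07 = 1.0725; dividend-adjusted growth = e^(0.07−0.01) = 1.0618.
Risk-neutral probability p = (1.0618 − 0.85)/(1.1 − 0.85) = 0.2118/0.2500 = 0.8473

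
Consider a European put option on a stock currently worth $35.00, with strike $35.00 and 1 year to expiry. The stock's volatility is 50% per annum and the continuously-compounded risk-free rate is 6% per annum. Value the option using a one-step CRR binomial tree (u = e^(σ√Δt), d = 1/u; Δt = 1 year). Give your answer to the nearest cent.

$7.30

CRR parameters: u = e^(σ√Δt) = e^(0.5·√1) = 1.6487, d = 1/u = 0.6065
Per-period rate: rΔt = 0.06·1 = 0.06, so R = e^0.06 = 1.0618
Risk-neutral probability p = (e^0.06 − 0.6065)/(1.6487 − 0.6065) = 0.4553/1.0422 = 0.4369
Terminal stock prices: S_u = 57.71, S_d = 21.23
Terminal payoffs (K − S): max(-22.71, 0) = 0, max(13.77, 0) = 13.77
Node 0 (S = 35): V_0 = e^(−0.06)·[0.4369·0.0000 + 0.5631·13.7714] = 7.3034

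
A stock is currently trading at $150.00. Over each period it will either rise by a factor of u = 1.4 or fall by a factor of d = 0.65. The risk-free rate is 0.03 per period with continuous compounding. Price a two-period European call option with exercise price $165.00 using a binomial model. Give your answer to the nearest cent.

Risk-neutral probability p = (e^0.03 − 0.65)/(1.4 − 0.65) = 0.3805/0.7500 = 0.5073
Terminal stock prices: S_uu = 294, S_ud = 136.5, S_dd = 63.38
Terminal payoffs (S − K): max(129, 0) = 129, max(-28.5, 0) = 0, max(-101.6, 0) = 0
Node u (S = 210): V_u = e^(−0.03)·[0.5073·129.0000 + 0.4927·0.0000] = 63.5042
Node d (S = 97.5): V_d = e^(−0.03)·[0.5073·0.0000 + 0.4927·0.0000] = 0.0000
Node 0 (S = 150): V_0 = e^(−0.03)·[0.5073·63.5042 + 0.4927·0.0000] = 31.2619

$31.26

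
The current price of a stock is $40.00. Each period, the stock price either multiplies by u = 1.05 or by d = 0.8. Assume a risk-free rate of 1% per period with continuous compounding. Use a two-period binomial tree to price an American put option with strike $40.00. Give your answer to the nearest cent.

Risk-neutral probability p = (e^0.01 − 0.8)/(1.05 − 0.8) = 0.2101/0.2500 = 0.8402
Terminal stock prices: S_uu = 44.1, S_ud = 33.6, S_dd = 25.6
Terminal payoffs (K − S): max(-4.1, 0) = 0, max(6.4, 0) = 6.4, max(14.4, 0) = 14.4
Node u (S = 42): continuation = e^(−0.01)·[0.8402·0.0000 + 0.1598·6.4000] = 1.0125; exercise value = 0.0000 ≤ continuation, so V_u = 1.0125
Node d (S = 32): continuation = e^(−0.01)·[0.8402·6.4000 + 0.1598·14.4000] = 7.6020; exercise value = 8.0000 > continuation, so V_d = 8.0000 (exercise)
Node 0 (S = 40): continuation = e^(−0.01)·[0.8402·1.0125 + 0.1598·8.0000] = 2.1079; exercise value = 0.0000 ≤ continuation, so V_0 = 2.1079

$2.11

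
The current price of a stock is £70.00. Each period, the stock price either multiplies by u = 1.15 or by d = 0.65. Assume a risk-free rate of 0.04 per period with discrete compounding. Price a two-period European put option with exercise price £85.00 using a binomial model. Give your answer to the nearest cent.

Risk-neutral probability p = (1 + 0.04 − 0.65)/(1.15 − 0.65) = 0.3900/0.5000 = 0.7800
Terminal stock prices: S_uu = 92.57, S_ud = 52.33, S_dd = 29.58
Terminal payoffs (K − S): max(-7.575, 0) = 0, max(32.67, 0) = 32.67, max(55.42, 0) = 55.42
Node u (S = 80.5): V_u = 1/1.04·[0.7800·0.0000 + 0.2200·32.6750] = 6.9120
Node d (S = 45.5): V_d = 1/1.04·[0.7800·32.6750 + 0.2200·55.4250] = 36.2308
Node 0 (S = 70): V_0 = 1/1.04·[0.7800·6.9120 + 0.2200·36.2308] = 12.8482

£12.85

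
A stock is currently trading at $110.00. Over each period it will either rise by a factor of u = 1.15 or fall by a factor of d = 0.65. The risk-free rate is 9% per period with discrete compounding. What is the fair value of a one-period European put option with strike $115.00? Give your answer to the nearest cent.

$4.79

Risk-neutral probability p = (1 + 0.09 − 0.65)/(1.15 − 0.65) = 0.4400/0.5000 = 0.8800
Terminal stock prices: S_u = 126.5, S_d = 71.5
Terminal payoffs (K − S): max(-11.5, 0) = 0, max(43.5, 0) = 43.5
Node 0 (S = 110): V_0 = 1/1.09·[0.8800·0.0000 + 0.1200·43.5000] = 4.7890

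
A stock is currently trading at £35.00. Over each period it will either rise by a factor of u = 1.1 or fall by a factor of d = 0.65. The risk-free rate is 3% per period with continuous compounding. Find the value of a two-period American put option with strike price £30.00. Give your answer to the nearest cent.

Risk-neutral probability p = (e^0.03 − 0.65)/(1.1 − 0.65) = 0.3805/0.4500 = 0.8455
Terminal stock prices: S_uu = 42.35, S_ud = 25.03, S_dd = 14.79
Terminal payoffs (K − S): max(-12.35, 0) = 0, max(4.975, 0) = 4.975, max(15.21, 0) = 15.21
Node u (S = 38.5): continuation = e^(−0.03)·[0.8455·0.0000 + 0.1545·4.9750] = 0.7461; exercise value = 0.0000 ≤ continuation, so V_u = 0.7461
Node d (S = 22.75): continuation = e^(−0.03)·[0.8455·4.9750 + 0.1545·15.2125] = 6.3634; exercise value = 7.2500 > continuation, so V_d = 7.2500 (exercise)
Node 0 (S = 35): continuation = e^(−0.03)·[0.8455·0.7461 + 0.1545·7.2500] = 1.6995; exercise value = 0.0000 ≤ continuation, so V_0 = 1.6995

£1.70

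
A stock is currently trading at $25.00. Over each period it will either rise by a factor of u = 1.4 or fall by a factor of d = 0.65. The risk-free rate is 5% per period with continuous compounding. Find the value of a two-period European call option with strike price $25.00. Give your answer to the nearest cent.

Risk-neutral probability p = (e^0.05 − 0.65)/(1.4 − 0.65) = 0.4013/0.7500 = 0.5350
Terminal stock prices: S_uu = 49, S_ud = 22.75, S_dd = 10.56
Terminal payoffs (S − K): max(24, 0) = 24, max(-2.25, 0) = 0, max(-14.44, 0) = 0
Node u (S = 35): V_u = e^(−0.05)·[0.5350·24.0000 + 0.4650·0.0000] = 12.2144
Node d (S = 16.25): V_d = e^(−0.05)·[0.5350·0.0000 + 0.4650·0.0000] = 0.0000
Node 0 (S = 25): V_0 = e^(−0.05)·[0.5350·12.2144 + 0.4650·0.0000] = 6.2163

$6.22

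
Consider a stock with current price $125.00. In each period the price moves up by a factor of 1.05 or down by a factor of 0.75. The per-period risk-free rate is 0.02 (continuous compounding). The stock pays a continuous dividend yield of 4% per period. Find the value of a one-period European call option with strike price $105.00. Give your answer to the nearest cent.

Per-period risk-free factor R = e^0.02 = 1.0202; dividend-adjusted growth = e^(0.02−0.04) = 0.9802.
Risk-neutral probability p = (0.9802 − 0.75)/(1.05 − 0.75) = 0.2302/0.3000 = 0.7673
Terminal stock prices: S_u = 131.2, S_d = 93.75
Terminal payoffs (S − K): max(26.25, 0) = 26.25, max(-11.25, 0) = 0
Node 0 (S = 125): V_0 = e^(−0.02)·[0.7673·26.2500 + 0.2327·0.0000] = 19.7435

$19.74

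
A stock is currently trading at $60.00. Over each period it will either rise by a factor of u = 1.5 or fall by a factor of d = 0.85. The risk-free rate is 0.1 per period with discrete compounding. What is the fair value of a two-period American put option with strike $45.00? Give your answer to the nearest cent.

Risk-neutral probability p = (1 + 0.1 − 0.85)/(1.5 − 0.85) = 0.2500/0.6500 = 0.3846
Terminal stock prices: S_uu = 135, S_ud = 76.5, S_dd = 43.35
Terminal payoffs (K − S): max(-90, 0) = 0, max(-31.5, 0) = 0, max(1.65, 0) = 1.65
Node u (S = 90): continuation = 1/1.1·[0.3846·0.0000 + 0.6154·0.0000] = 0.0000; exercise value = 0.0000 ≤ continuation, so V_u = 0.0000
Node d (S = 51): continuation = 1/1.1·[0.3846·0.0000 + 0.6154·1.6500] = 0.9231; exercise value = 0.0000 ≤ continuation, so V_d = 0.9231
Node 0 (S = 60): continuation = 1/1.1·[0.3846·0.0000 + 0.6154·0.9231] = 0.5164; exercise value = 0.0000 ≤ continuation, so V_0 = 0.5164

$0.52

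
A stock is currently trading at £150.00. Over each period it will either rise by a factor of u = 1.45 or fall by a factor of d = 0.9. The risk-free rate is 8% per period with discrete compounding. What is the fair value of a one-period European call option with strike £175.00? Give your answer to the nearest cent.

£12.88

Risk-neutral probability p = (1 + 0.08 − 0.9)/(1.45 − 0.9) = 0.1800/0.5500 = 0.3273
Terminal stock prices: S_u = 217.5, S_d = 135
Terminal payoffs (S − K): max(42.5, 0) = 42.5, max(-40, 0) = 0
Node 0 (S = 150): V_0 = 1/1.08·[0.3273·42.5000 + 0.6727·0.0000] = 12.8788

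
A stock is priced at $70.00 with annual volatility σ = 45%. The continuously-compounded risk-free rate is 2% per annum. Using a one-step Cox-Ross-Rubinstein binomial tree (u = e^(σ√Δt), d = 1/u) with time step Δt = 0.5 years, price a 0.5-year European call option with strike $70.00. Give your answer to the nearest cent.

CRR parameters: u = e^(σ√Δt) = e^(0.45·√0.5) = 1.3746, d = 1/u = 0.7275
Per-period rate: rΔt = 0.02·0.5 = 0.01, so R = e^0.01 = 1.0101
Risk-neutral probability p = (e^0.01 − 0.7275)/(1.3746 − 0.7275) = 0.2826/0.6472 = 0.4366
Terminal stock prices: S_u = 96.23, S_d = 50.92
Terminal payoffs (S − K): max(26.23, 0) = 26.23, max(-19.08, 0) = 0
Node 0 (S = 70): V_0 = e^(−0.01)·[0.4366·26.2254 + 0.5634·0.0000] = 11.3372

$11.34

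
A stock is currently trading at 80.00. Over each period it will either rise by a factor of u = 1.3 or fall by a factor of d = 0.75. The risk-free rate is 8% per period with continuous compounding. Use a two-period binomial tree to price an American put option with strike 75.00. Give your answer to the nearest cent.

5.46

Risk-neutral probability p = (e^0.08 − 0.75)/(1.3 − 0.75) = 0.3333/0.5500 = 0.6060
Terminal stock prices: S_uu = 135.2, S_ud = 78, S_dd = 45
Terminal payoffs (K − S): max(-60.2, 0) = 0, max(-3, 0) = 0, max(30, 0) = 30
Node u (S = 104): continuation = e^(−0.08)·[0.6060·0.0000 + 0.3940·0.0000] = 0.0000; exercise value = 0.0000 ≤ continuation, so V_u = 0.0000
Node d (S = 60): continuation = e^(−0.08)·[0.6060·0.0000 + 0.3940·30.0000] = 10.9119; exercise value = 15.0000 > continuation, so V_d = 15.0000 (exercise)
Node 0 (S = 80): continuation = e^(−0.08)·[0.6060·0.0000 + 0.3940·15.0000] = 5.4559; exercise value = 0.0000 ≤ continuation, so V_0 = 5.4559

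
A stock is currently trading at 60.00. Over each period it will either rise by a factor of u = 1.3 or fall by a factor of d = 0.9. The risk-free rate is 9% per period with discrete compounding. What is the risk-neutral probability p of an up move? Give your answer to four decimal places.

Risk-neutral probability p = (1 + 0.09 − 0.9)/(1.3 − 0.9) = 0.1900/0.4000 = 0.4750

p = 0.4750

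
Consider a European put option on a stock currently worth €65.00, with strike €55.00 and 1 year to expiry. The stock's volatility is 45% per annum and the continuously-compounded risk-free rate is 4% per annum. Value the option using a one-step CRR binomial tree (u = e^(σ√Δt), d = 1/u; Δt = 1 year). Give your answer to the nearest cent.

€7.38

CRR parameters: u = e^(σ√Δt) = e^(0.45·√1) = 1.5683, d = 1/u = 0.6376
Per-period rate: rΔt = 0.04·1 = 0.04, so R = e^0.04 = 1.0408
Risk-neutral probability p = (e^0.04 − 0.6376)/(1.5683 − 0.6376) = 0.4032/0.9307 = 0.4332
Terminal stock prices: S_u = 101.9, S_d = 41.45
Terminal payoffs (K − S): max(-46.94, 0) = 0, max(13.55, 0) = 13.55
Node 0 (S = 65): V_0 = e^(−0.04)·[0.4332·0.0000 + 0.5668·13.5542] = 7.3811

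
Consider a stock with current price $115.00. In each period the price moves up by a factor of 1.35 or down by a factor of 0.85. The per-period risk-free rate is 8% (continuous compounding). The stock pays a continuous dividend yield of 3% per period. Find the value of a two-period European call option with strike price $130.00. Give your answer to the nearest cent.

$11.79

Per-period risk-free factor R = e^0.08 = 1.0833; dividend-adjusted growth = e^(0.08−0.03) = 1.0513.
Risk-neutral probability p = (1.0513 − 0.85)/(1.35 − 0.85) = 0.2013/0.5000 = 0.4025
Terminal stock prices: S_uu = 209.6, S_ud = 132, S_dd = 83.09
Terminal payoffs (S − K): max(79.59, 0) = 79.59, max(1.963, 0) = 1.963, max(-46.91, 0) = 0
Node u (S = 155.2): V_u = e^(−0.08)·[0.4025·79.5875 + 0.5975·1.9625] = 30.6565
Node d (S = 97.75): V_d = e^(−0.08)·[0.4025·1.9625 + 0.5975·0.0000] = 0.7293
Node 0 (S = 115): V_0 = e^(−0.08)·[0.4025·30.6565 + 0.5975·0.7293] = 11.7940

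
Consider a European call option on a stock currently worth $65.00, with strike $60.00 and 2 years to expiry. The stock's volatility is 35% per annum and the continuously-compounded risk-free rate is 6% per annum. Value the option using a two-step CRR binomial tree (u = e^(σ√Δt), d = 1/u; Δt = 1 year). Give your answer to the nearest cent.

CRR parameters: u = e^(σ√Δt) = e^(0.35·√1) = 1.4191, d = 1/u = 0.7047
Per-period rate: rΔt = 0.06·1 = 0.06, so R = e^0.06 = 1.0618
Risk-neutral probability p = (e^0.06 − 0.7047)/(1.4191 − 0.7047) = 0.3571/0.7144 = 0.4999
Terminal stock prices: S_uu = 130.9, S_ud = 65, S_dd = 32.28
Terminal payoffs (S − K): max(70.89, 0) = 70.89, max(5, 0) = 5, max(-27.72, 0) = 0
Node u (S = 92.24): V_u = e^(−0.06)·[0.4999·70.8939 + 0.5001·5.0000] = 35.7335
Node d (S = 45.8): V_d = e^(−0.06)·[0.4999·5.0000 + 0.5001·0.0000] = 2.3541
Node 0 (S = 65): V_0 = e^(−0.06)·[0.4999·35.7335 + 0.5001·2.3541] = 17.9330

$17.93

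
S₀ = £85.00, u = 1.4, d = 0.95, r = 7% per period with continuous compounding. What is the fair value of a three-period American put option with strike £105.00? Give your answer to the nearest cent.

Risk-neutral probability p = (e^0.07 − 0.95)/(1.4 − 0.95) = 0.1225/0.4500 = 0.2722
Terminal stock prices: S_uuu = 233.2, S_uud = 158.3, S_udd = 107.4, S_ddd = 72.88
Terminal payoffs (K − S): max(-128.2, 0) = 0, max(-53.27, 0) = 0, max(-2.397, 0) = 0, max(32.12, 0) = 32.12
Node uu (S = 166.6): continuation = e^(−0.07)·[0.2722·0.0000 + 0.7278·0.0000] = 0.0000; exercise value = 0.0000 ≤ continuation, so V_uu = 0.0000
Node ud (S = 113): continuation = e^(−0.07)·[0.2722·0.0000 + 0.7278·0.0000] = 0.0000; exercise value = 0.0000 ≤ continuation, so V_ud = 0.0000
Node dd (S = 76.71): continuation = e^(−0.07)·[0.2722·0.0000 + 0.7278·32.1231] = 21.7974; exercise value = 28.2875 > continuation, so V_dd = 28.2875 (exercise)
Node u (S = 119): continuation = e^(−0.07)·[0.2722·0.0000 + 0.7278·0.0000] = 0.0000; exercise value = 0.0000 ≤ continuation, so V_u = 0.0000
Node d (S = 80.75): continuation = e^(−0.07)·[0.2722·0.0000 + 0.7278·28.2875] = 19.1947; exercise value = 24.2500 > continuation, so V_d = 24.2500 (exercise)
Node 0 (S = 85): continuation = e^(−0.07)·[0.2722·0.0000 + 0.7278·24.2500] = 16.4550; exercise value = 20.0000 > continuation, so V_0 = 20.0000 (exercise)

£20.00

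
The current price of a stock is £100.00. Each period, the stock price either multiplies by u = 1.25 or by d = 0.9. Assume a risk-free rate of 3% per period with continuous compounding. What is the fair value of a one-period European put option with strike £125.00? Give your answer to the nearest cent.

£21.31

Risk-neutral probability p = (e^0.03 − 0.9)/(1.25 − 0.9) = 0.1305/0.3500 = 0.3727
Terminal stock prices: S_u = 125, S_d = 90
Terminal payoffs (K − S): max(0, 0) = 0, max(35, 0) = 35
Node 0 (S = 100): V_0 = e^(−0.03)·[0.3727·0.0000 + 0.6273·35.0000] = 21.3057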